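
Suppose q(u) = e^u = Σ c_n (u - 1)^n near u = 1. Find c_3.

[(u - 1)^0] = e;  [(u - 1)^1] = e;  [(u - 1)^2] = e/2;  [(u - 1)^3] = e/6.

e/6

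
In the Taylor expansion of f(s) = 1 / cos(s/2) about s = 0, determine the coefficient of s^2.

1/8

Invert the denominator's series and multiply.
[s^0] = 1;  [s^1] = 0;  [s^2] = 1/8.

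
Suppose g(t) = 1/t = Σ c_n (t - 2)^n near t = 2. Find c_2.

1/8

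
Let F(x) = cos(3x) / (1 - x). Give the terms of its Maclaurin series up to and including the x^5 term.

Multiply the two series term by term and collect like powers.
F(0) = 1
F′(0) = 1
F′′(0) = -7
F′′′(0) = -21
F^(4)(0) = -3
F^(5)(0) = -15

-x^5/8 - x^4/8 - 7*x^3/2 - 7*x^2/2 + x + 1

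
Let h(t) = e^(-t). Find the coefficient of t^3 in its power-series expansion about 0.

-1/6

Use the known series and substitute for the argument.
h(0) = 1
h′(0) = -1
h′′(0) = 1
h′′′(0) = -1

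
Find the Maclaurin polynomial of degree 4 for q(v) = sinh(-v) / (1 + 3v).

55*v^4/2 - 55*v^3/6 + 3*v^2 - v

Take the Cauchy product of the two expansions.
q(0) = 0
q′(0) = -1
q′′(0) = 6
q′′′(0) = -55
q^(4)(0) = 660
Then c_k = q^(k)(0)/k! gives each Taylor coefficient.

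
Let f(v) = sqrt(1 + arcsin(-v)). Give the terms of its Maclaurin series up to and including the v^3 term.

Substitute the inner expansion into the outer series and collect powers.
f(0) = 1
f′(0) = -1/2
f′′(0) = -1/4
f′′′(0) = -7/8
The Taylor polynomial is Σ f^(k)(0)/k! · v^k.

-7*v^3/48 - v^2/8 - v/2 + 1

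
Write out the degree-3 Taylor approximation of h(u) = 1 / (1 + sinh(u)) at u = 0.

-7*u^3/6 + u^2 - u + 1

Expand as Σ (-1)^k u^k with u equal to the inner function's series.
[u^0] = 1;  [u^1] = -1;  [u^2] = 1;  [u^3] = -7/6.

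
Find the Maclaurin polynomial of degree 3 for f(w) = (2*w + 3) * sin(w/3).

Distribute the polynomial across the series and collect like powers.
f(0) = 0
f′(0) = 1
f′′(0) = 4/3
f′′′(0) = -1/9
Dividing each by k! gives the coefficients c_0, ..., c_3.

-w^3/54 + 2*w^2/3 + w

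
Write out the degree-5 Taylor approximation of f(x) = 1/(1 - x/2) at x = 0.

x^5/32 + x^4/16 + x^3/8 + x^2/4 + x/2 + 1

Apply the Taylor formula c_k = f^(k)(a)/k!.
[x^0] = 1;  [x^1] = 1/2;  [x^2] = 1/4;  [x^3] = 1/8;  [x^4] = 1/16;  [x^5] = 1/32.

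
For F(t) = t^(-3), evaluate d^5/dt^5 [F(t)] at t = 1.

Apply the Taylor formula c_k = f^(k)(a)/k!.
The coefficient of (t - 1)^5 in the expansion is -21, so F^(5)(1) = 5! * (-21) = -2520.

-2520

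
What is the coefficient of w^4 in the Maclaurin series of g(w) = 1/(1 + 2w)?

16

g(0) = 1
g′(0) = -2
g′′(0) = 8
g′′′(0) = -48
g^(4)(0) = 384
So c_4 = g^(4)(0)/4! = 16.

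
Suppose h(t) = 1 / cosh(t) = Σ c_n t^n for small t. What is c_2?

-1/2

Write the quotient as an unknown series and match coefficients against numerator = denominator · series.
h(0) = 1
h′(0) = 0
h′′(0) = -1
Dividing each by k! gives the coefficients c_0, ..., c_2.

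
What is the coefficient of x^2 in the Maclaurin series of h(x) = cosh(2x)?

[x^0] = 1;  [x^1] = 0;  [x^2] = 2.
So c_2 = h′′(0)/2! = 2.

2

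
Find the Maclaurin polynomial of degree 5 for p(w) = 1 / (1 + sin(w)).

Write 1/(1+u) = 1 - u + u^2 - u^3 + ... and substitute the series for u.
p(0) = 1
p′(0) = -1
p′′(0) = 2
p′′′(0) = -5
p^(4)(0) = 16
p^(5)(0) = -61

-61*w^5/120 + 2*w^4/3 - 5*w^3/6 + w^2 - w + 1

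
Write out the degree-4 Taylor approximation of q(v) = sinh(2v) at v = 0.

4*v^3/3 + 2*v

q(0) = 0
q′(0) = 2
q′′(0) = 0
q′′′(0) = 8
q^(4)(0) = 0
Then c_k = q^(k)(0)/k! gives each Taylor coefficient.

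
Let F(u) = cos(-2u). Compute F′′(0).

Use the known series and substitute for the argument.
From the series, [u^2] F = -2; multiply by 2! = 2 to get -4.

-4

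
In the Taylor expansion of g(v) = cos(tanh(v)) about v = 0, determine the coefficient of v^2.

Compose series: expand the inner function first, then feed it into the outer expansion.

-1/2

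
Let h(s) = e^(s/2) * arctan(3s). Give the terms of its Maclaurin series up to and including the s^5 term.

Write out both Maclaurin series and multiply, keeping only the needed powers.
[s^0] = 0;  [s^1] = 3;  [s^2] = 3/2;  [s^3] = -69/8;  [s^4] = -71/16;  [s^5] = 30389/640.

30389*s^5/640 - 71*s^4/16 - 69*s^3/8 + 3*s^2/2 + 3*s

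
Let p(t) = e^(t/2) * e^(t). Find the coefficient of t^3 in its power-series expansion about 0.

Expand each factor separately, then convolve coefficients.
[t^0] = 1;  [t^1] = 3/2;  [t^2] = 9/8;  [t^3] = 9/16.

9/16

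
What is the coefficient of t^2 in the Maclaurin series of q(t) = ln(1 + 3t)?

-9/2

Differentiate repeatedly and evaluate at the center.
q(0) = 0
q′(0) = 3
q′′(0) = -9
So c_2 = q′′(0)/2! = -9/2.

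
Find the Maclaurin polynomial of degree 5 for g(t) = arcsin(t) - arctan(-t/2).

Combine the two series term by term.

13*t^5/160 + t^3/8 + 3*t/2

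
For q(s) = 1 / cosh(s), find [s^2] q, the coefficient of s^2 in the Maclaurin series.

-1/2

Invert the denominator's series and multiply.
q(0) = 1
q′(0) = 0
q′′(0) = -1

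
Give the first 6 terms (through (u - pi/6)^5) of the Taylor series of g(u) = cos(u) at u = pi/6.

Differentiate repeatedly and evaluate at the center.
g(pi/6) = sqrt(3)/2
g′(pi/6) = -1/2
g′′(pi/6) = -sqrt(3)/2
g′′′(pi/6) = 1/2
g^(4)(pi/6) = sqrt(3)/2
g^(5)(pi/6) = -1/2

-(u - pi/6)^5/240 + sqrt(3)*(u - pi/6)^4/48 + (u - pi/6)^3/12 - sqrt(3)*(u - pi/6)^2/4 - (u - pi/6)/2 + sqrt(3)/2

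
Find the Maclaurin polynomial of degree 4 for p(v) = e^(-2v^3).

1 - 2*v^3

p(0) = 1
p′(0) = 0
p′′(0) = 0
p′′′(0) = -12
p^(4)(0) = 0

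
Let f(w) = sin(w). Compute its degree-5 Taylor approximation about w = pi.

[(w - pi)^0] = 0;  [(w - pi)^1] = -1;  [(w - pi)^2] = 0;  [(w - pi)^3] = 1/6;  [(w - pi)^4] = 0;  [(w - pi)^5] = -1/120.

-(w - pi)^5/120 + (w - pi)^3/6 - (w - pi)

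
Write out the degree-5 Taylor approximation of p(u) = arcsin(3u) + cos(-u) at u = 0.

729*u^5/40 + u^4/24 + 9*u^3/2 - u^2/2 + 3*u + 1

Add the two expansions coefficient-wise.
p(0) = 1
p′(0) = 3
p′′(0) = -1
p′′′(0) = 27
p^(4)(0) = 1
p^(5)(0) = 2187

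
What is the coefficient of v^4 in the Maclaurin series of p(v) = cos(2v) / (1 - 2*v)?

Multiply the numerator's expansion by the denominator's geometric series.
[v^0] = 1;  [v^1] = 2;  [v^2] = 2;  [v^3] = 4;  [v^4] = 26/3.

26/3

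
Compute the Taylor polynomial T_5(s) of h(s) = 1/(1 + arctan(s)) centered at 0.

-s^5/5 + s^4/3 - 2*s^3/3 + s^2 - s + 1

Compose series: expand the inner function first, then feed it into the outer expansion.
[s^0] = 1;  [s^1] = -1;  [s^2] = 1;  [s^3] = -2/3;  [s^4] = 1/3;  [s^5] = -1/5.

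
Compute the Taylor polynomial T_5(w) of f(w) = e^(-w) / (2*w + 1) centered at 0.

-6331*w^5/120 + 211*w^4/8 - 79*w^3/6 + 13*w^2/2 - 3*w + 1

Expand 1/(denominator) as a geometric series and multiply by the numerator's series.
[w^0] = 1;  [w^1] = -3;  [w^2] = 13/2;  [w^3] = -79/6;  [w^4] = 211/8;  [w^5] = -6331/120.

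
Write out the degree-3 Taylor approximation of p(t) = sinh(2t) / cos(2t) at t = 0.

16*t^3/3 + 2*t

Divide the numerator series by the denominator series (power-series long division).
p(0) = 0
p′(0) = 2
p′′(0) = 0
p′′′(0) = 32
The Taylor polynomial is Σ p^(k)(0)/k! · t^k.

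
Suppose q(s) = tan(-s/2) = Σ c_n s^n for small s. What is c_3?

-1/24

c_3 = q′′′(0)/3! = -1/24.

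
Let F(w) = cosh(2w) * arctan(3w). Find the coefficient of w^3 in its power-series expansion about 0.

-3

Write out both Maclaurin series and multiply, keeping only the needed powers.
F(0) = 0
F′(0) = 3
F′′(0) = 0
F′′′(0) = -18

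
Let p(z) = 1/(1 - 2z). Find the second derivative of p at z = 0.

Compute the successive derivatives at the expansion point and divide by k!.
From the series, [z^2] p = 4; multiply by 2! = 2 to get 8.

8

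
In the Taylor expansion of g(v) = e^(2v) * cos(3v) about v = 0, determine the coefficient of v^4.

Write out both Maclaurin series and multiply, keeping only the needed powers.
g(0) = 1
g′(0) = 2
g′′(0) = -5
g′′′(0) = -46
g^(4)(0) = -119
So c_4 = g^(4)(0)/4! = -119/24.

-119/24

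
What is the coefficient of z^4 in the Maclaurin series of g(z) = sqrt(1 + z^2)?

-1/8

Apply the Taylor formula c_k = f^(k)(a)/k!.
g(0) = 1
g′(0) = 0
g′′(0) = 1
g′′′(0) = 0
g^(4)(0) = -3
So c_4 = g^(4)(0)/4! = -1/8.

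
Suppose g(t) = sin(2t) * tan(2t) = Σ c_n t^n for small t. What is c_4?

8/3

Write out both Maclaurin series and multiply, keeping only the needed powers.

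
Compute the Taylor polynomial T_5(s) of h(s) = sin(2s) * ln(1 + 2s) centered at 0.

-16*s^5/3 + 8*s^4/3 - 4*s^3 + 4*s^2

Multiply the two series term by term and collect like powers.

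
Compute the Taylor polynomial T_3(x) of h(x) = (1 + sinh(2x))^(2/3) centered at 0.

104*x^3/81 - 4*x^2/9 + 4*x/3 + 1

Compose series: expand the inner function first, then feed it into the outer expansion.
h(0) = 1
h′(0) = 4/3
h′′(0) = -8/9
h′′′(0) = 208/27
The Taylor polynomial is Σ h^(k)(0)/k! · x^k.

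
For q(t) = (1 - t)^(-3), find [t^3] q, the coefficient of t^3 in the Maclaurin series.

[t^0] = 1;  [t^1] = 3;  [t^2] = 6;  [t^3] = 10.

10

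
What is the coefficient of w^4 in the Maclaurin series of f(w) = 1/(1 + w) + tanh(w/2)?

Combine the two series term by term.
So c_4 = f^(4)(0)/4! = 1.

1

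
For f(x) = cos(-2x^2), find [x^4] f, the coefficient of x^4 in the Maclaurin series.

-2

Use the known series and substitute for the argument.
f(0) = 1
f′(0) = 0
f′′(0) = 0
f′′′(0) = 0
f^(4)(0) = -48
So c_4 = f^(4)(0)/4! = -2.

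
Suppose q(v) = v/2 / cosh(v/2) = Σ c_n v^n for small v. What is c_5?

Divide the numerator series by the denominator series (power-series long division).
q(0) = 0
q′(0) = 1/2
q′′(0) = 0
q′′′(0) = -3/8
q^(4)(0) = 0
q^(5)(0) = 25/32
Then c_k = q^(k)(0)/k! gives each Taylor coefficient.

5/768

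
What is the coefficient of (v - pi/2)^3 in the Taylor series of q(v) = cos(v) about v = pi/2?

1/6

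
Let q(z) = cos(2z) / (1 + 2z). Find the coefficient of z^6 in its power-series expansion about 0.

1556/45

Multiply the two series term by term and collect like powers.
q(0) = 1
q′(0) = -2
q′′(0) = 4
q′′′(0) = -24
q^(4)(0) = 208
q^(5)(0) = -2080
q^(6)(0) = 24896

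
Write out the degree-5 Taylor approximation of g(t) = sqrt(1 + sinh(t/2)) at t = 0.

Let u equal the inner series; expand the outer function in u and truncate.
[t^0] = 1;  [t^1] = 1/4;  [t^2] = -1/32;  [t^3] = 7/384;  [t^4] = -31/6144;  [t^5] = 241/122880.

241*t^5/122880 - 31*t^4/6144 + 7*t^3/384 - t^2/32 + t/4 + 1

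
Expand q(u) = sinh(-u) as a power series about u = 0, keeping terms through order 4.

-u^3/6 - u

[u^0] = 0;  [u^1] = -1;  [u^2] = 0;  [u^3] = -1/6;  [u^4] = 0.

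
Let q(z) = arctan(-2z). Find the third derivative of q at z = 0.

16

The coefficient of z^3 in the expansion is 8/3, so q′′′(0) = 3! * (8/3) = 16.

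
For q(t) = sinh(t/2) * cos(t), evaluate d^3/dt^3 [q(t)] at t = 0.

-11/8

Write out both Maclaurin series and multiply, keeping only the needed powers.
The coefficient of t^3 in the expansion is -11/48, so q′′′(0) = 3! * (-11/48) = -11/8.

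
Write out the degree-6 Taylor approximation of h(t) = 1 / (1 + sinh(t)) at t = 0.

Expand as Σ (-1)^k u^k with u equal to the inner function's series.
h(0) = 1
h′(0) = -1
h′′(0) = 2
h′′′(0) = -7
h^(4)(0) = 32
h^(5)(0) = -181
h^(6)(0) = 1232
The Taylor polynomial is Σ h^(k)(0)/k! · t^k.

77*t^6/45 - 181*t^5/120 + 4*t^4/3 - 7*t^3/6 + t^2 - t + 1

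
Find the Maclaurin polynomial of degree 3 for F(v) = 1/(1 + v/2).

-v^3/8 + v^2/4 - v/2 + 1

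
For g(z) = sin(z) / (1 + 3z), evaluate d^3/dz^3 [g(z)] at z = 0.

53

Take the Cauchy product of the two expansions.
The coefficient of z^3 in the expansion is 53/6, so g′′′(0) = 3! * (53/6) = 53.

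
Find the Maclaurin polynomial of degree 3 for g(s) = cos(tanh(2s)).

1 - 2*s^2

Substitute the inner expansion into the outer series and collect powers.
g(0) = 1
g′(0) = 0
g′′(0) = -4
g′′′(0) = 0
Then c_k = g^(k)(0)/k! gives each Taylor coefficient.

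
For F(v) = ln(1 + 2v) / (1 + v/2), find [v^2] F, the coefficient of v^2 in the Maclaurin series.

-3

Multiply the two series term by term and collect like powers.
[v^0] = 0;  [v^1] = 2;  [v^2] = -3.
So c_2 = F′′(0)/2! = -3.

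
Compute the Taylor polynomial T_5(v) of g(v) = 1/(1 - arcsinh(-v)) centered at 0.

Substitute the inner expansion into the outer series and collect powers.

-23*v^5/40 + 2*v^4/3 - 5*v^3/6 + v^2 - v + 1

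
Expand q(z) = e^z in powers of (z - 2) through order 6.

q(2) = e^(2)
q′(2) = e^(2)
q′′(2) = e^(2)
q′′′(2) = e^(2)
q^(4)(2) = e^(2)
q^(5)(2) = e^(2)
q^(6)(2) = e^(2)

(z - 2)^6*e^(2)/720 + (z - 2)^5*e^(2)/120 + (z - 2)^4*e^(2)/24 + (z - 2)^3*e^(2)/6 + (z - 2)^2*e^(2)/2 + (z - 2)*e^(2) + e^(2)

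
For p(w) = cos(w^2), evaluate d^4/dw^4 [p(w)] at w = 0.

-12

From the series, [w^4] p = -1/2; multiply by 4! = 24 to get -12.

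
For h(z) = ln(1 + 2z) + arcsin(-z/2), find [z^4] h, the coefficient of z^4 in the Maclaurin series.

Combine the two series term by term.
[z^0] = 0;  [z^1] = 3/2;  [z^2] = -2;  [z^3] = 127/48;  [z^4] = -4.

-4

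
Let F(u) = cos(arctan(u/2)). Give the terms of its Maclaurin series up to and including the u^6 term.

-5*u^6/1024 + 3*u^4/128 - u^2/8 + 1

Plug the Maclaurin series of the inner function into that of the outer and collect terms.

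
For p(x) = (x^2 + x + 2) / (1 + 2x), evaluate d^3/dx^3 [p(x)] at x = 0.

Distribute the polynomial across the series and collect like powers.
The coefficient of x^3 in the expansion is -14, so p′′′(0) = 3! * (-14) = -84.

-84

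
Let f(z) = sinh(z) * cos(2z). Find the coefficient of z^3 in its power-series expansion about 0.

Multiply the two series term by term and collect like powers.
f(0) = 0
f′(0) = 1
f′′(0) = 0
f′′′(0) = -11
Dividing each by k! gives the coefficients c_0, ..., c_3.

-11/6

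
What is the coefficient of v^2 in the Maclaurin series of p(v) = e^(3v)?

9/2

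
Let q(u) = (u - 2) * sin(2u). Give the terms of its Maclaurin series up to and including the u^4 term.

Multiply each power in the prefactor through the base expansion.
[u^0] = 0;  [u^1] = -4;  [u^2] = 2;  [u^3] = 8/3;  [u^4] = -4/3.

-4*u^4/3 + 8*u^3/3 + 2*u^2 - 4*u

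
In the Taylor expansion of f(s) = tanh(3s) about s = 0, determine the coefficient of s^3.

-9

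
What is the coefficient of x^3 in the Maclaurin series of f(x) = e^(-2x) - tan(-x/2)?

Combine the two series term by term.
[x^0] = 1;  [x^1] = -3/2;  [x^2] = 2;  [x^3] = -31/24.

-31/24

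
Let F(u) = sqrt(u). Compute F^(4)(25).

-3/250000

From the series, [(u - 25)^4] F = -1/2000000; multiply by 4! = 24 to get -3/250000.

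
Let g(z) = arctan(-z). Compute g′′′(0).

Use the known series and substitute for the argument.
The coefficient of z^3 in the expansion is 1/3, so g′′′(0) = 3! * (1/3) = 2.

2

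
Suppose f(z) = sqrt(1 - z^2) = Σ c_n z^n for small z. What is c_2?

[z^0] = 1;  [z^1] = 0;  [z^2] = -1/2.

-1/2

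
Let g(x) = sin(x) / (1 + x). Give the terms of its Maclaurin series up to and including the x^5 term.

101*x^5/120 - 5*x^4/6 + 5*x^3/6 - x^2 + x

Take the Cauchy product of the two expansions.
g(0) = 0
g′(0) = 1
g′′(0) = -2
g′′′(0) = 5
g^(4)(0) = -20
g^(5)(0) = 101
Dividing each by k! gives the coefficients c_0, ..., c_5.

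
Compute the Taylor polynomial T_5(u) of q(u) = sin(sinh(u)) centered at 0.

-u^5/15 + u

Substitute the inner expansion into the outer series and collect powers.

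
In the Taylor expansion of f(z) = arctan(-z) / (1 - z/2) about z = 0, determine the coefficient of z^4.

Expand each factor separately, then convolve coefficients.
[z^0] = 0;  [z^1] = -1;  [z^2] = -1/2;  [z^3] = 1/12;  [z^4] = 1/24.

1/24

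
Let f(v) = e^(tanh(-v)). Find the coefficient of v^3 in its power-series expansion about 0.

Let u equal the inner series; expand the outer function in u and truncate.
f(0) = 1
f′(0) = -1
f′′(0) = 1
f′′′(0) = 1
The Taylor polynomial is Σ f^(k)(0)/k! · v^k.

1/6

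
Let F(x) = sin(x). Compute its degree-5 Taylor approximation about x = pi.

-(x - pi)^5/120 + (x - pi)^3/6 - (x - pi)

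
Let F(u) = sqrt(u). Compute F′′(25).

From the series, [(u - 25)^2] F = -1/1000; multiply by 2! = 2 to get -1/500.

-1/500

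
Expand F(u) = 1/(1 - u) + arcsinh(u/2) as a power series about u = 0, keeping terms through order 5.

1283*u^5/1280 + u^4 + 47*u^3/48 + u^2 + 3*u/2 + 1

Add the two expansions coefficient-wise.
F(0) = 1
F′(0) = 3/2
F′′(0) = 2
F′′′(0) = 47/8
F^(4)(0) = 24
F^(5)(0) = 3849/32
Then c_k = F^(k)(0)/k! gives each Taylor coefficient.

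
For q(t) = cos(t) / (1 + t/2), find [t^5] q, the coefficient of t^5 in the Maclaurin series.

1/96

Take the Cauchy product of the two expansions.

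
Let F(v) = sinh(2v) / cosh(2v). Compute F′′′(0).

Divide the numerator series by the denominator series (power-series long division).
The coefficient of v^3 in the expansion is -8/3, so F′′′(0) = 3! * (-8/3) = -16.

-16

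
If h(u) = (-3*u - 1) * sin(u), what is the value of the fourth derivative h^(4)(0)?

12

Distribute the polynomial across the series and collect like powers.
The coefficient of u^4 in the expansion is 1/2, so h^(4)(0) = 4! * (1/2) = 12.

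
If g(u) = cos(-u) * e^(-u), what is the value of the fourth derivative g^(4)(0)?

Write out both Maclaurin series and multiply, keeping only the needed powers.
From the series, [u^4] g = -1/6; multiply by 4! = 24 to get -4.

-4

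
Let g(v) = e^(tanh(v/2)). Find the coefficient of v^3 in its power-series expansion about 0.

Compose series: expand the inner function first, then feed it into the outer expansion.
[v^0] = 1;  [v^1] = 1/2;  [v^2] = 1/8;  [v^3] = -1/48.

-1/48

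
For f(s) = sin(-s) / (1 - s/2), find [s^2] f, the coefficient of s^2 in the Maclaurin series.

Multiply the two series term by term and collect like powers.

-1/2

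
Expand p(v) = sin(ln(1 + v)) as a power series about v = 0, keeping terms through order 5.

-v^5/12 + v^3/6 - v^2/2 + v

Plug the Maclaurin series of the inner function into that of the outer and collect terms.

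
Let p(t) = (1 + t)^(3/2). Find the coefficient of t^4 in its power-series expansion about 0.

p(0) = 1
p′(0) = 3/2
p′′(0) = 3/4
p′′′(0) = -3/8
p^(4)(0) = 9/16

3/128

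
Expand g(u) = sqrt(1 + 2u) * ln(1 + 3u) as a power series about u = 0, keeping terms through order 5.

Expand each factor separately, then convolve coefficients.
[u^0] = 0;  [u^1] = 3;  [u^2] = -3/2;  [u^3] = 3;  [u^4] = -15/2;  [u^5] = 789/40.

789*u^5/40 - 15*u^4/2 + 3*u^3 - 3*u^2/2 + 3*u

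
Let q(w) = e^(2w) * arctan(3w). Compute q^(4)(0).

Multiply the two series term by term and collect like powers.
The coefficient of w^4 in the expansion is -14, so q^(4)(0) = 4! * (-14) = -336.

-336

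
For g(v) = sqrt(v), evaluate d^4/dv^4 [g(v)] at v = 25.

-3/250000

From the series, [(v - 25)^4] g = -1/2000000; multiply by 4! = 24 to get -3/250000.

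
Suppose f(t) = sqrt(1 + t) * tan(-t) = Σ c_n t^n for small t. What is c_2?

-1/2

Write out both Maclaurin series and multiply, keeping only the needed powers.
f(0) = 0
f′(0) = -1
f′′(0) = -1
Dividing each by k! gives the coefficients c_0, ..., c_2.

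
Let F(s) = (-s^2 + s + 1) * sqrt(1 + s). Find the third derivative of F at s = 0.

-27/8

Shift and add copies of the series according to the polynomial's terms.
The coefficient of s^3 in the expansion is -9/16, so F′′′(0) = 3! * (-9/16) = -27/8.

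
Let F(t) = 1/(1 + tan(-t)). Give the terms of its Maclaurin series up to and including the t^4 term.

5*t^4/3 + 4*t^3/3 + t^2 + t + 1

Plug the Maclaurin series of the inner function into that of the outer and collect terms.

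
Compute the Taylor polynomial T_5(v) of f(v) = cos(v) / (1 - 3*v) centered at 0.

1837*v^5/8 + 1837*v^4/24 + 51*v^3/2 + 17*v^2/2 + 3*v + 1

Expand 1/(denominator) as a geometric series and multiply by the numerator's series.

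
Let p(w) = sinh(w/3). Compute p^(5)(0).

From the series, [w^5] p = 1/29160; multiply by 5! = 120 to get 1/243.

1/243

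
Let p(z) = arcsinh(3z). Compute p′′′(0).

-27

The coefficient of z^3 in the expansion is -9/2, so p′′′(0) = 3! * (-9/2) = -27.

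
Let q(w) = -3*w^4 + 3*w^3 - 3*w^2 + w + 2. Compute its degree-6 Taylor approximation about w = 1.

Use the known series and substitute for the argument.
q(1) = 0
q′(1) = -8
q′′(1) = -24
q′′′(1) = -54
q^(4)(1) = -72
q^(5)(1) = 0
q^(6)(1) = 0

-3*(w - 1)^4 - 9*(w - 1)^3 - 12*(w - 1)^2 - 8*(w - 1)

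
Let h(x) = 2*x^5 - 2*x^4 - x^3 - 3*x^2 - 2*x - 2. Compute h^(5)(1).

The coefficient of (x - 1)^5 in the expansion is 2, so h^(5)(1) = 5! * (2) = 240.

240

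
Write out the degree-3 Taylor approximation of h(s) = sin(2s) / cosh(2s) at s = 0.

-16*s^3/3 + 2*s

Invert the denominator's series and multiply.
[s^0] = 0;  [s^1] = 2;  [s^2] = 0;  [s^3] = -16/3.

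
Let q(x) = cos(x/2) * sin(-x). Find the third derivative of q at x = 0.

Multiply the two series term by term and collect like powers.
The coefficient of x^3 in the expansion is 7/24, so q′′′(0) = 3! * (7/24) = 7/4.

7/4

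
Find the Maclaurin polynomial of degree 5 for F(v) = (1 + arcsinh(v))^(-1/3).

-1849*v^5/29160 + 17*v^4/243 - 19*v^3/162 + 2*v^2/9 - v/3 + 1

Substitute the inner expansion into the outer series and collect powers.
[v^0] = 1;  [v^1] = -1/3;  [v^2] = 2/9;  [v^3] = -19/162;  [v^4] = 17/243;  [v^5] = -1849/29160.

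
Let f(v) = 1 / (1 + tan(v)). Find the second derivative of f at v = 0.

2

Expand as Σ (-1)^k u^k with u equal to the inner function's series.
The coefficient of v^2 in the expansion is 1, so f′′(0) = 2! * (1) = 2.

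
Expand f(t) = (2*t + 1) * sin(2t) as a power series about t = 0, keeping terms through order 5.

Multiply each power in the prefactor through the base expansion.

4*t^5/15 - 8*t^4/3 - 4*t^3/3 + 4*t^2 + 2*t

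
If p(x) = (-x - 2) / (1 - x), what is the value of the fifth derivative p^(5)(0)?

Shift and add copies of the series according to the polynomial's terms.
From the series, [x^5] p = -3; multiply by 5! = 120 to get -360.

-360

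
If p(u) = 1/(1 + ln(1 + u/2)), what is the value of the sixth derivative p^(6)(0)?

3289/32

Compose series: expand the inner function first, then feed it into the outer expansion.
From the series, [u^6] p = 3289/23040; multiply by 6! = 720 to get 3289/32.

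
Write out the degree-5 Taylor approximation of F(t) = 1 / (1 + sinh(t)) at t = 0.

-181*t^5/120 + 4*t^4/3 - 7*t^3/6 + t^2 - t + 1

Use the geometric series for the reciprocal, then substitute.
F(0) = 1
F′(0) = -1
F′′(0) = 2
F′′′(0) = -7
F^(4)(0) = 32
F^(5)(0) = -181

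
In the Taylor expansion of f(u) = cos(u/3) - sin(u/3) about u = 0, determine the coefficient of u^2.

-1/18

Expand each term separately and add.
[u^0] = 1;  [u^1] = -1/3;  [u^2] = -1/18.
So c_2 = f′′(0)/2! = -1/18.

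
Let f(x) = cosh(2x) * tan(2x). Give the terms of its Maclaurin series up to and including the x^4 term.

Take the Cauchy product of the two expansions.

20*x^3/3 + 2*x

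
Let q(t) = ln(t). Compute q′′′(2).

From the series, [(t - 2)^3] q = 1/24; multiply by 3! = 6 to get 1/4.

1/4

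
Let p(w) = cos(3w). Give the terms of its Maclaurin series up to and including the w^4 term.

Compute the successive derivatives at the expansion point and divide by k!.
p(0) = 1
p′(0) = 0
p′′(0) = -9
p′′′(0) = 0
p^(4)(0) = 81
Dividing each by k! gives the coefficients c_0, ..., c_4.

27*w^4/8 - 9*w^2/2 + 1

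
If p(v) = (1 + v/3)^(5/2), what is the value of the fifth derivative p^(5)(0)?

Compute the successive derivatives at the expansion point and divide by k!.
The coefficient of v^5 in the expansion is 1/20736, so p^(5)(0) = 5! * (1/20736) = 5/864.

5/864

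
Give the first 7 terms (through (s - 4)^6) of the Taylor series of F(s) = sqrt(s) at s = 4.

-21*(s - 4)^6/2097152 + 7*(s - 4)^5/131072 - 5*(s - 4)^4/16384 + (s - 4)^3/512 - (s - 4)^2/64 + (s - 4)/4 + 2

F(4) = 2
F′(4) = 1/4
F′′(4) = -1/32
F′′′(4) = 3/256
F^(4)(4) = -15/2048
F^(5)(4) = 105/16384
F^(6)(4) = -945/131072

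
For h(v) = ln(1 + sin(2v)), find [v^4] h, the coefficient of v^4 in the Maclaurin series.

-4/3

Let u equal the inner series; expand the outer function in u and truncate.
h(0) = 0
h′(0) = 2
h′′(0) = -4
h′′′(0) = 8
h^(4)(0) = -32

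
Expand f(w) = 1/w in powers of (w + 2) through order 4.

-(w + 2)^4/32 - (w + 2)^3/16 - (w + 2)^2/8 - (w + 2)/4 - 1/2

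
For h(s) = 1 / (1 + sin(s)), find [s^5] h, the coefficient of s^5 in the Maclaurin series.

Use the geometric series for the reciprocal, then substitute.
So c_5 = h^(5)(0)/5! = -61/120.

-61/120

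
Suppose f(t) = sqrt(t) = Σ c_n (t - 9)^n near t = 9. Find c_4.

Compute the successive derivatives at the expansion point and divide by k!.
f(9) = 3
f′(9) = 1/6
f′′(9) = -1/108
f′′′(9) = 1/648
f^(4)(9) = -5/11664

-5/279936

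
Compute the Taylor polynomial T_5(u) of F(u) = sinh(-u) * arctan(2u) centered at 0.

7*u^4/3 - 2*u^2

Expand each factor separately, then convolve coefficients.
[u^0] = 0;  [u^1] = 0;  [u^2] = -2;  [u^3] = 0;  [u^4] = 7/3;  [u^5] = 0.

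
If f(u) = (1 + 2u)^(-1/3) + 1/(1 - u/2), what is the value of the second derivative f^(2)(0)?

41/18

Expand each term separately and add.
The coefficient of u^2 in the expansion is 41/36, so f′′(0) = 2! * (41/36) = 41/18.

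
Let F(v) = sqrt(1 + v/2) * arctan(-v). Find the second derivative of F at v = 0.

-1/2

Write out both Maclaurin series and multiply, keeping only the needed powers.
The coefficient of v^2 in the expansion is -1/4, so F′′(0) = 2! * (-1/4) = -1/2.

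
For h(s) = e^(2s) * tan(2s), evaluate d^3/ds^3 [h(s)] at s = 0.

Multiply the two series term by term and collect like powers.
From the series, [s^3] h = 20/3; multiply by 3! = 6 to get 40.

40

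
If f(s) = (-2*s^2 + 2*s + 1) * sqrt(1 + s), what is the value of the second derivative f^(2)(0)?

Shift and add copies of the series according to the polynomial's terms.
The coefficient of s^2 in the expansion is -9/8, so f′′(0) = 2! * (-9/8) = -9/4.

-9/4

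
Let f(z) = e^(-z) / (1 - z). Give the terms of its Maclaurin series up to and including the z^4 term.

3*z^4/8 + z^3/3 + z^2/2 + 1

Take the Cauchy product of the two expansions.
f(0) = 1
f′(0) = 0
f′′(0) = 1
f′′′(0) = 2
f^(4)(0) = 9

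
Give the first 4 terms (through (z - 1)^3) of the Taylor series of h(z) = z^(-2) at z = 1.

-4*(z - 1)^3 + 3*(z - 1)^2 - 2*(z - 1) + 1

Differentiate repeatedly and evaluate at the center.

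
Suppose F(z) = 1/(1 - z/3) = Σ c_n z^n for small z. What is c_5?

F(0) = 1
F′(0) = 1/3
F′′(0) = 2/9
F′′′(0) = 2/9
F^(4)(0) = 8/27
F^(5)(0) = 40/81
So c_5 = F^(5)(0)/5! = 1/243.

1/243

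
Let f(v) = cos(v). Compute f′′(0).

-1

The coefficient of v^2 in the expansion is -1/2, so f′′(0) = 2! * (-1/2) = -1.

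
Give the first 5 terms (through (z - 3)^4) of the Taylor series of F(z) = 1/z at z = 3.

Apply the Taylor formula c_k = f^(k)(a)/k!.

(z - 3)^4/243 - (z - 3)^3/81 + (z - 3)^2/27 - (z - 3)/9 + 1/3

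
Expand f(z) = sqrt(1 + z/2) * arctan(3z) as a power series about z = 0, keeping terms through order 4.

-285*z^4/128 - 291*z^3/32 + 3*z^2/4 + 3*z

Take the Cauchy product of the two expansions.
[z^0] = 0;  [z^1] = 3;  [z^2] = 3/4;  [z^3] = -291/32;  [z^4] = -285/128.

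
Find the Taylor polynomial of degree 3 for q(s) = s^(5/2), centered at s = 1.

5*(s - 1)^3/16 + 15*(s - 1)^2/8 + 5*(s - 1)/2 + 1

Apply the Taylor formula c_k = f^(k)(a)/k!.
q(1) = 1
q′(1) = 5/2
q′′(1) = 15/4
q′′′(1) = 15/8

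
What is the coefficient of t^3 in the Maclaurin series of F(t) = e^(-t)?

-1/6

F(0) = 1
F′(0) = -1
F′′(0) = 1
F′′′(0) = -1
So c_3 = F′′′(0)/3! = -1/6.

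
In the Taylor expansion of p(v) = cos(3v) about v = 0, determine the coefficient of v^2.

p(0) = 1
p′(0) = 0
p′′(0) = -9
So c_2 = p′′(0)/2! = -9/2.

-9/2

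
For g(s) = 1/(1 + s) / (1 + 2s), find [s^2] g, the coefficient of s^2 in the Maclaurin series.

7

Expand each factor separately, then convolve coefficients.
g(0) = 1
g′(0) = -3
g′′(0) = 14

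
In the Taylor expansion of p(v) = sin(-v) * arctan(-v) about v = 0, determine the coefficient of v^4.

Multiply the two series term by term and collect like powers.
p(0) = 0
p′(0) = 0
p′′(0) = 2
p′′′(0) = 0
p^(4)(0) = -12
Then c_k = p^(k)(0)/k! gives each Taylor coefficient.

-1/2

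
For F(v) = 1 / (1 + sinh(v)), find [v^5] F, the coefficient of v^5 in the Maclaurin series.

-181/120

Use the geometric series for the reciprocal, then substitute.
F(0) = 1
F′(0) = -1
F′′(0) = 2
F′′′(0) = -7
F^(4)(0) = 32
F^(5)(0) = -181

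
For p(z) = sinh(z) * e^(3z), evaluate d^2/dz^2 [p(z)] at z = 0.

6

Take the Cauchy product of the two expansions.
The coefficient of z^2 in the expansion is 3, so p′′(0) = 2! * (3) = 6.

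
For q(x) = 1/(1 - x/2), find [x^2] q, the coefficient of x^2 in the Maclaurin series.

q(0) = 1
q′(0) = 1/2
q′′(0) = 1/2
The Taylor polynomial is Σ q^(k)(0)/k! · x^k.

1/4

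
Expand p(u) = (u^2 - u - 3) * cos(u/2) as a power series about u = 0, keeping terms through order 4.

Shift and add copies of the series according to the polynomial's terms.

-17*u^4/128 + u^3/8 + 11*u^2/8 - u - 3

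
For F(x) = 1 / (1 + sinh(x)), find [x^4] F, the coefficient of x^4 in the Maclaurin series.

4/3

Expand as Σ (-1)^k u^k with u equal to the inner function's series.
[x^0] = 1;  [x^1] = -1;  [x^2] = 1;  [x^3] = -7/6;  [x^4] = 4/3.
So c_4 = F^(4)(0)/4! = 4/3.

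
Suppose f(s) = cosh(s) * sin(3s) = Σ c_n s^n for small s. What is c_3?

-3

Take the Cauchy product of the two expansions.
f(0) = 0
f′(0) = 3
f′′(0) = 0
f′′′(0) = -18
So c_3 = f′′′(0)/3! = -3.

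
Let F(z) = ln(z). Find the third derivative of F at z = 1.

From the series, [(z - 1)^3] F = 1/3; multiply by 3! = 6 to get 2.

2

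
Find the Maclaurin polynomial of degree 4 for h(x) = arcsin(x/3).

Apply the Taylor formula c_k = f^(k)(a)/k!.
h(0) = 0
h′(0) = 1/3
h′′(0) = 0
h′′′(0) = 1/27
h^(4)(0) = 0
Then c_k = h^(k)(0)/k! gives each Taylor coefficient.

x^3/162 + x/3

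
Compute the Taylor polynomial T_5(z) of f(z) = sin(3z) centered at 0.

Apply the Taylor formula c_k = f^(k)(a)/k!.
[z^0] = 0;  [z^1] = 3;  [z^2] = 0;  [z^3] = -9/2;  [z^4] = 0;  [z^5] = 81/40.

81*z^5/40 - 9*z^3/2 + 3*z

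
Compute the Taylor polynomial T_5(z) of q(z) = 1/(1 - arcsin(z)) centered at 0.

Let u equal the inner series; expand the outer function in u and truncate.
q(0) = 1
q′(0) = 1
q′′(0) = 2
q′′′(0) = 7
q^(4)(0) = 32
q^(5)(0) = 189
The Taylor polynomial is Σ q^(k)(0)/k! · z^k.

63*z^5/40 + 4*z^4/3 + 7*z^3/6 + z^2 + z + 1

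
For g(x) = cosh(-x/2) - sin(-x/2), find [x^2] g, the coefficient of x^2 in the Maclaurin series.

1/8

Expand each term separately and add.
[x^0] = 1;  [x^1] = 1/2;  [x^2] = 1/8.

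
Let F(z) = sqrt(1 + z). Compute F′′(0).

-1/4

The coefficient of z^2 in the expansion is -1/8, so F′′(0) = 2! * (-1/8) = -1/4.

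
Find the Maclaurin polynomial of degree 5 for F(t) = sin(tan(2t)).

-4*t^5/5 + 4*t^3/3 + 2*t

Plug the Maclaurin series of the inner function into that of the outer and collect terms.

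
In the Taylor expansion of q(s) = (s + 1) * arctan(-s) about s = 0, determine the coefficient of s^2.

-1

Shift and add copies of the series according to the polynomial's terms.
q(0) = 0
q′(0) = -1
q′′(0) = -2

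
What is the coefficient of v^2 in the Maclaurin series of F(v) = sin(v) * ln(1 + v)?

1

Write out both Maclaurin series and multiply, keeping only the needed powers.
F(0) = 0
F′(0) = 0
F′′(0) = 2
So c_2 = F′′(0)/2! = 1.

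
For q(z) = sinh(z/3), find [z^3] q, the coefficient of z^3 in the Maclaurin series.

Use the known series and substitute for the argument.
q(0) = 0
q′(0) = 1/3
q′′(0) = 0
q′′′(0) = 1/27
So c_3 = q′′′(0)/3! = 1/162.

1/162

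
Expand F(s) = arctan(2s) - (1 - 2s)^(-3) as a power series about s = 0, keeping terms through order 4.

Add the two expansions coefficient-wise.

-240*s^4 - 248*s^3/3 - 24*s^2 - 4*s - 1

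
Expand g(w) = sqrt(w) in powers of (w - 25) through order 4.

Apply the Taylor formula c_k = f^(k)(a)/k!.
[(w - 25)^0] = 5;  [(w - 25)^1] = 1/10;  [(w - 25)^2] = -1/1000;  [(w - 25)^3] = 1/50000;  [(w - 25)^4] = -1/2000000.

-(w - 25)^4/2000000 + (w - 25)^3/50000 - (w - 25)^2/1000 + (w - 25)/10 + 5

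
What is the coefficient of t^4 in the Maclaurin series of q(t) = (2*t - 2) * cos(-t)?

-1/12

Shift and add copies of the series according to the polynomial's terms.
So c_4 = q^(4)(0)/4! = -1/12.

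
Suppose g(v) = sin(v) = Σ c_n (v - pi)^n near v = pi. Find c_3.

[(v - pi)^0] = 0;  [(v - pi)^1] = -1;  [(v - pi)^2] = 0;  [(v - pi)^3] = 1/6.
So c_3 = g′′′(pi)/3! = 1/6.

1/6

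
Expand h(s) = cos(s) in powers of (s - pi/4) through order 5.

-sqrt(2)*(s - pi/4)^5/240 + sqrt(2)*(s - pi/4)^4/48 + sqrt(2)*(s - pi/4)^3/12 - sqrt(2)*(s - pi/4)^2/4 - sqrt(2)*(s - pi/4)/2 + sqrt(2)/2

Compute the successive derivatives at the expansion point and divide by k!.
h(pi/4) = sqrt(2)/2
h′(pi/4) = -sqrt(2)/2
h′′(pi/4) = -sqrt(2)/2
h′′′(pi/4) = sqrt(2)/2
h^(4)(pi/4) = sqrt(2)/2
h^(5)(pi/4) = -sqrt(2)/2
The Taylor polynomial is Σ h^(k)(pi/4)/k! · (s - pi/4)^k.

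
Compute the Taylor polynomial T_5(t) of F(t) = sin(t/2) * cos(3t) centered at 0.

6841*t^5/3840 - 109*t^3/48 + t/2

Multiply the two series term by term and collect like powers.
[t^0] = 0;  [t^1] = 1/2;  [t^2] = 0;  [t^3] = -109/48;  [t^4] = 0;  [t^5] = 6841/3840.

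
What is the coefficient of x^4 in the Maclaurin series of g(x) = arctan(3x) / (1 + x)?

6

Expand each factor separately, then convolve coefficients.
[x^0] = 0;  [x^1] = 3;  [x^2] = -3;  [x^3] = -6;  [x^4] = 6.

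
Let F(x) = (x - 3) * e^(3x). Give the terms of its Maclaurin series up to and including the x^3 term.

Shift and add copies of the series according to the polynomial's terms.
F(0) = -3
F′(0) = -8
F′′(0) = -21
F′′′(0) = -54
The Taylor polynomial is Σ F^(k)(0)/k! · x^k.

-9*x^3 - 21*x^2/2 - 8*x - 3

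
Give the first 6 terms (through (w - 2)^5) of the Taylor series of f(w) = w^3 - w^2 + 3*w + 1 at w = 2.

(w - 2)^3 + 5*(w - 2)^2 + 11*(w - 2) + 11

Differentiate repeatedly and evaluate at the center.
[(w - 2)^0] = 11;  [(w - 2)^1] = 11;  [(w - 2)^2] = 5;  [(w - 2)^3] = 1;  [(w - 2)^4] = 0;  [(w - 2)^5] = 0.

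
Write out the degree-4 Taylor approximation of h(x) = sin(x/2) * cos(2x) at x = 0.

-49*x^3/48 + x/2

Expand each factor separately, then convolve coefficients.
[x^0] = 0;  [x^1] = 1/2;  [x^2] = 0;  [x^3] = -49/48;  [x^4] = 0.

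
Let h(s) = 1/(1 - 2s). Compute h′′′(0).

48

Apply the Taylor formula c_k = f^(k)(a)/k!.
The coefficient of s^3 in the expansion is 8, so h′′′(0) = 3! * (8) = 48.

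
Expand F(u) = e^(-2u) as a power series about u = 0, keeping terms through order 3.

Compute the successive derivatives at the expansion point and divide by k!.
[u^0] = 1;  [u^1] = -2;  [u^2] = 2;  [u^3] = -4/3.

-4*u^3/3 + 2*u^2 - 2*u + 1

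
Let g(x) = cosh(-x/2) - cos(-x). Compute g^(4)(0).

Add the two expansions coefficient-wise.
The coefficient of x^4 in the expansion is -5/128, so g^(4)(0) = 4! * (-5/128) = -15/16.

-15/16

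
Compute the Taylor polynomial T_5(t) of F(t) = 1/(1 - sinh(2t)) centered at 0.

Compose series: expand the inner function first, then feed it into the outer expansion.

724*t^5/15 + 64*t^4/3 + 28*t^3/3 + 4*t^2 + 2*t + 1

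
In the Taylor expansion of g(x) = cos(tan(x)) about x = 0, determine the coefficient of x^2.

Let u equal the inner series; expand the outer function in u and truncate.
[x^0] = 1;  [x^1] = 0;  [x^2] = -1/2.

-1/2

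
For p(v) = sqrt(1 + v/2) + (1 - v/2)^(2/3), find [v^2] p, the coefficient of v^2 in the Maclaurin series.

Combine the two series term by term.

-17/288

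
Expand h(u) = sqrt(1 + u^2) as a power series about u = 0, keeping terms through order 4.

-u^4/8 + u^2/2 + 1

h(0) = 1
h′(0) = 0
h′′(0) = 1
h′′′(0) = 0
h^(4)(0) = -3
Then c_k = h^(k)(0)/k! gives each Taylor coefficient.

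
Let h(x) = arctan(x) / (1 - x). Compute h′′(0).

2

Write out both Maclaurin series and multiply, keeping only the needed powers.
The coefficient of x^2 in the expansion is 1, so h′′(0) = 2! * (1) = 2.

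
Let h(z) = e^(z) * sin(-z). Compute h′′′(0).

-2

Expand each factor separately, then convolve coefficients.
From the series, [z^3] h = -1/3; multiply by 3! = 6 to get -2.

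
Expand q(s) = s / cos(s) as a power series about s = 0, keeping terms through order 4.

s^3/2 + s

Divide the numerator series by the denominator series (power-series long division).
[s^0] = 0;  [s^1] = 1;  [s^2] = 0;  [s^3] = 1/2;  [s^4] = 0.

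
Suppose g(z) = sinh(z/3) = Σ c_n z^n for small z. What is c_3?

1/162

g(0) = 0
g′(0) = 1/3
g′′(0) = 0
g′′′(0) = 1/27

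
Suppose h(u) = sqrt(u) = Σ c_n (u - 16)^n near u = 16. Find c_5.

7/67108864

[(u - 16)^0] = 4;  [(u - 16)^1] = 1/8;  [(u - 16)^2] = -1/512;  [(u - 16)^3] = 1/16384;  [(u - 16)^4] = -5/2097152;  [(u - 16)^5] = 7/67108864.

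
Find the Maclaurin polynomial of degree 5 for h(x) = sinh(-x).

-x^5/120 - x^3/6 - x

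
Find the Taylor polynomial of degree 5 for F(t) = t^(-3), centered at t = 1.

Differentiate repeatedly and evaluate at the center.

-21*(t - 1)^5 + 15*(t - 1)^4 - 10*(t - 1)^3 + 6*(t - 1)^2 - 3*(t - 1) + 1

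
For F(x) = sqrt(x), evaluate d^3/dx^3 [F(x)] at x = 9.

Apply the Taylor formula c_k = f^(k)(a)/k!.
The coefficient of (x - 9)^3 in the expansion is 1/3888, so F′′′(9) = 3! * (1/3888) = 1/648.

1/648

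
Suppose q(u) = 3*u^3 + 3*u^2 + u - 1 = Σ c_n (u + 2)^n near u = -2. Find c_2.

q(-2) = -15
q′(-2) = 25
q′′(-2) = -30

-15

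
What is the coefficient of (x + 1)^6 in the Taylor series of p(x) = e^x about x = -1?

p(-1) = e^(-1)
p′(-1) = e^(-1)
p′′(-1) = e^(-1)
p′′′(-1) = e^(-1)
p^(4)(-1) = e^(-1)
p^(5)(-1) = e^(-1)
p^(6)(-1) = e^(-1)

e^(-1)/720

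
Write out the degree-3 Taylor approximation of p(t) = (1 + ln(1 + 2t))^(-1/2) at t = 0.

Compose series: expand the inner function first, then feed it into the outer expansion.

-41*t^3/6 + 5*t^2/2 - t + 1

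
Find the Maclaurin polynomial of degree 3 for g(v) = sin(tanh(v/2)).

Let u equal the inner series; expand the outer function in u and truncate.
g(0) = 0
g′(0) = 1/2
g′′(0) = 0
g′′′(0) = -3/8
Dividing each by k! gives the coefficients c_0, ..., c_3.

-v^3/16 + v/2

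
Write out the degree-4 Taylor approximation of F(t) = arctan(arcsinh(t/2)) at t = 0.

-t^3/16 + t/2

Plug the Maclaurin series of the inner function into that of the outer and collect terms.
[t^0] = 0;  [t^1] = 1/2;  [t^2] = 0;  [t^3] = -1/16;  [t^4] = 0.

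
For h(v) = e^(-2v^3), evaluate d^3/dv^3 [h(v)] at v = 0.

Differentiate repeatedly and evaluate at the center.
The coefficient of v^3 in the expansion is -2, so h′′′(0) = 3! * (-2) = -12.

-12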